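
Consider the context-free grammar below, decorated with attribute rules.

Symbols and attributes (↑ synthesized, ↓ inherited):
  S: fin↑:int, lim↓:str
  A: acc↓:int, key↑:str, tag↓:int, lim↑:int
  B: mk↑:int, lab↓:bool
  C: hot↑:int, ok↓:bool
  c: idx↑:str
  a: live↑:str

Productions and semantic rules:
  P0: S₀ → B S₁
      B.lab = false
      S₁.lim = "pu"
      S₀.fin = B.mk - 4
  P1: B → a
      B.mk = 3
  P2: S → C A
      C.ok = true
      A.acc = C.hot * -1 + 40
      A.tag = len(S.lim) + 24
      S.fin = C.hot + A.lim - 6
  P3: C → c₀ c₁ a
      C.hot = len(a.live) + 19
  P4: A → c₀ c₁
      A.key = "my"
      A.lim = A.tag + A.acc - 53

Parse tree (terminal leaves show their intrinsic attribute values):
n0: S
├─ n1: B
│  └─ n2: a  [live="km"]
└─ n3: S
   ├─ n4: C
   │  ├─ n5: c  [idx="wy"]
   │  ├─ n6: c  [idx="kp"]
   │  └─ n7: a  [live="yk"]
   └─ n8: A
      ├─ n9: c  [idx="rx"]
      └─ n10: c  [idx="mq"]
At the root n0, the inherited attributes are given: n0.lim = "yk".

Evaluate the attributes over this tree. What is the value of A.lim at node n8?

-8

1. n0.lim = "yk"  [given at root]
2. n1.lab = false  [false]
3. n2.live = "km"  [terminal]
4. n1.mk = 3  [3]
5. n3.lim = "pu"  ["pu"]
6. n4.ok = true  [true]
7. n5.idx = "wy"  [terminal]
8. n6.idx = "kp"  [terminal]
9. n7.live = "yk"  [terminal]
10. n4.hot = 21  [len(a.live) + 19]
11. n8.acc = 19  [C.hot * -1 + 40]
12. n8.tag = 26  [len(S.lim) + 24]
13. n9.idx = "rx"  [terminal]
14. n10.idx = "mq"  [terminal]
15. n8.key = "my"  ["my"]
16. n8.lim = -8  [A.tag + A.acc - 53]
17. n3.fin = 7  [C.hot + A.lim - 6]
18. n0.fin = -1  [B.mk - 4]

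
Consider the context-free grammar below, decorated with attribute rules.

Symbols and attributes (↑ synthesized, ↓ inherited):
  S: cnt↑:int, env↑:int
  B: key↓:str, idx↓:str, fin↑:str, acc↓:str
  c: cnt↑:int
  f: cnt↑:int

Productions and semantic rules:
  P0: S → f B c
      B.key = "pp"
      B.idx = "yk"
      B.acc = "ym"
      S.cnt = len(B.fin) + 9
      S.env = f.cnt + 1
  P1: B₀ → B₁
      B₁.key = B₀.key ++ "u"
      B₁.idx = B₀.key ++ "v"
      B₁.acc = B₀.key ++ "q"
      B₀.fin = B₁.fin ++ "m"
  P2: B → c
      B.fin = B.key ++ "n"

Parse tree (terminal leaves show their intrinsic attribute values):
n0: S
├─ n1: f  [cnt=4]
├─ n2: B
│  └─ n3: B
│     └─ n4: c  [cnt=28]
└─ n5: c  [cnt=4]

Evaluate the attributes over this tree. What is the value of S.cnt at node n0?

1. n1.cnt = 4  [terminal]
2. n2.key = "pp"  ["pp"]
3. n2.idx = "yk"  ["yk"]
4. n2.acc = "ym"  ["ym"]
5. n3.key = "ppu"  [B₀.key ++ "u"]
6. n3.idx = "ppv"  [B₀.key ++ "v"]
7. n3.acc = "ppq"  [B₀.key ++ "q"]
8. n4.cnt = 28  [terminal]
9. n3.fin = "ppun"  [B.key ++ "n"]
10. n2.fin = "ppunm"  [B₁.fin ++ "m"]
11. n5.cnt = 4  [terminal]
12. n0.cnt = 14  [len(B.fin) + 9]
13. n0.env = 5  [f.cnt + 1]

14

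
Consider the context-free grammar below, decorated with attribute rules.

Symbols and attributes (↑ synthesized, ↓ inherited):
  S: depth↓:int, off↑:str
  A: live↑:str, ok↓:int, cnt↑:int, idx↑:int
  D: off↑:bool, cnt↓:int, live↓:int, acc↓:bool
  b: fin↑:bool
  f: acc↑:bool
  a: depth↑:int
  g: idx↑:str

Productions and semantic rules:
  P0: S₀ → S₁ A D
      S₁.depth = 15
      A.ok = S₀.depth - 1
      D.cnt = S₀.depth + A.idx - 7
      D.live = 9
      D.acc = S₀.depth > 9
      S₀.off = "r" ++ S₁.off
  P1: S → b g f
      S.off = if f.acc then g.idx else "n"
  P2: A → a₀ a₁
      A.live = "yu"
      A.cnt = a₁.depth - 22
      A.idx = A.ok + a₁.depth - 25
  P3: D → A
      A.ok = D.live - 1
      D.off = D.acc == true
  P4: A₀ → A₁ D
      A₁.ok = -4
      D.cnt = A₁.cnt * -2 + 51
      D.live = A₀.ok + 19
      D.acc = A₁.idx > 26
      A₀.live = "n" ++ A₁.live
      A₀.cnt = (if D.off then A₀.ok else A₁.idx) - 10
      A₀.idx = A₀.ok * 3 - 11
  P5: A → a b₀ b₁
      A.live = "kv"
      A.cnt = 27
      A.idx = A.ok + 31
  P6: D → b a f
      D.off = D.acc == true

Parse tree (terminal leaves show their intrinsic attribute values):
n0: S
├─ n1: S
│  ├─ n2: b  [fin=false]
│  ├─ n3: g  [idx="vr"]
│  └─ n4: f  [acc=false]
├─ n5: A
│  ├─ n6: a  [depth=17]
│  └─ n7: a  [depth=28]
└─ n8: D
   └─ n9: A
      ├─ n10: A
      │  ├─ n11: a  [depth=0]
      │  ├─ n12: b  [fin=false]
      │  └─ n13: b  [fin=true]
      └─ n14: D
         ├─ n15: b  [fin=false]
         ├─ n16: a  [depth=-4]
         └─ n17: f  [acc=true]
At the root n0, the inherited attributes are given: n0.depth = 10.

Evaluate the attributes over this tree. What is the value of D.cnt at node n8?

15

1. n0.depth = 10  [given at root]
2. n1.depth = 15  [15]
3. n2.fin = false  [terminal]
4. n3.idx = "vr"  [terminal]
5. n4.acc = false  [terminal]
6. n1.off = "n"  [if f.acc then g.idx else "n"]
7. n5.ok = 9  [S₀.depth - 1]
8. n6.depth = 17  [terminal]
9. n7.depth = 28  [terminal]
10. n5.live = "yu"  ["yu"]
11. n5.cnt = 6  [a₁.depth - 22]
12. n5.idx = 12  [A.ok + a₁.depth - 25]
13. n8.cnt = 15  [S₀.depth + A.idx - 7]
14. n8.live = 9  [9]
15. n8.acc = true  [S₀.depth > 9]
16. n9.ok = 8  [D.live - 1]
17. n10.ok = -4  [-4]
18. n11.depth = 0  [terminal]
19. n12.fin = false  [terminal]
20. n13.fin = true  [terminal]
21. n10.live = "kv"  ["kv"]
22. n10.cnt = 27  [27]
23. n10.idx = 27  [A.ok + 31]
24. n14.cnt = -3  [A₁.cnt * -2 + 51]
25. n14.live = 27  [A₀.ok + 19]
26. n14.acc = true  [A₁.idx > 26]
27. n15.fin = false  [terminal]
28. n16.depth = -4  [terminal]
29. n17.acc = true  [terminal]
30. n14.off = true  [D.acc == true]
31. n9.live = "nkv"  ["n" ++ A₁.live]
32. n9.cnt = -2  [(if D.off then A₀.ok else A₁.idx) - 10]
33. n9.idx = 13  [A₀.ok * 3 - 11]
34. n8.off = true  [D.acc == true]
35. n0.off = "rn"  ["r" ++ S₁.off]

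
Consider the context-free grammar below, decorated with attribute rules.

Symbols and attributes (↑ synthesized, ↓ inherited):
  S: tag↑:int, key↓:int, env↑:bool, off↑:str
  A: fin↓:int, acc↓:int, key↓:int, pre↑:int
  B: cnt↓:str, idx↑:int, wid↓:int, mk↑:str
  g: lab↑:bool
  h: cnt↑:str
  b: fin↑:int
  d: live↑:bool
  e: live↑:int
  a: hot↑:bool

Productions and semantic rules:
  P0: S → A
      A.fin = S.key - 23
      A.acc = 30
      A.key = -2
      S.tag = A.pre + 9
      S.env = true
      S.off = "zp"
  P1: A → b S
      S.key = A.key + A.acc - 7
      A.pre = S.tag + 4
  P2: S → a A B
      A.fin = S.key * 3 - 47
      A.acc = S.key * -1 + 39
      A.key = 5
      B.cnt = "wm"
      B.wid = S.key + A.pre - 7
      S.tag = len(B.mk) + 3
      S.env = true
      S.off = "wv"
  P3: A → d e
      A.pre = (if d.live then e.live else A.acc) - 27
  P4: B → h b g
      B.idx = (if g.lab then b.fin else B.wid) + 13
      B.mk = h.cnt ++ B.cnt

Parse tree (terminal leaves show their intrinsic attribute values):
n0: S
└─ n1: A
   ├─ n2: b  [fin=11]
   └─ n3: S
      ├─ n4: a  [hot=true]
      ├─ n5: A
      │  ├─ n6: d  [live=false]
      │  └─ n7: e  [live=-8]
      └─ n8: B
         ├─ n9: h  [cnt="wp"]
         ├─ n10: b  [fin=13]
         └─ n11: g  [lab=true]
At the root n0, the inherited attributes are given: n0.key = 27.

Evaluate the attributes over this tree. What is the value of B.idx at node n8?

26

1. n0.key = 27  [given at root]
2. n1.fin = 4  [S.key - 23]
3. n1.acc = 30  [30]
4. n1.key = -2  [-2]
5. n2.fin = 11  [terminal]
6. n3.key = 21  [A.key + A.acc - 7]
7. n4.hot = true  [terminal]
8. n5.fin = 16  [S.key * 3 - 47]
9. n5.acc = 18  [S.key * -1 + 39]
10. n5.key = 5  [5]
11. n6.live = false  [terminal]
12. n7.live = -8  [terminal]
13. n5.pre = -9  [(if d.live then e.live else A.acc) - 27]
14. n8.cnt = "wm"  ["wm"]
15. n8.wid = 5  [S.key + A.pre - 7]
16. n9.cnt = "wp"  [terminal]
17. n10.fin = 13  [terminal]
18. n11.lab = true  [terminal]
19. n8.idx = 26  [(if g.lab then b.fin else B.wid) + 13]
20. n8.mk = "wpwm"  [h.cnt ++ B.cnt]
21. n3.tag = 7  [len(B.mk) + 3]
22. n3.env = true  [true]
23. n3.off = "wv"  ["wv"]
24. n1.pre = 11  [S.tag + 4]
25. n0.tag = 20  [A.pre + 9]
26. n0.env = true  [true]
27. n0.off = "zp"  ["zp"]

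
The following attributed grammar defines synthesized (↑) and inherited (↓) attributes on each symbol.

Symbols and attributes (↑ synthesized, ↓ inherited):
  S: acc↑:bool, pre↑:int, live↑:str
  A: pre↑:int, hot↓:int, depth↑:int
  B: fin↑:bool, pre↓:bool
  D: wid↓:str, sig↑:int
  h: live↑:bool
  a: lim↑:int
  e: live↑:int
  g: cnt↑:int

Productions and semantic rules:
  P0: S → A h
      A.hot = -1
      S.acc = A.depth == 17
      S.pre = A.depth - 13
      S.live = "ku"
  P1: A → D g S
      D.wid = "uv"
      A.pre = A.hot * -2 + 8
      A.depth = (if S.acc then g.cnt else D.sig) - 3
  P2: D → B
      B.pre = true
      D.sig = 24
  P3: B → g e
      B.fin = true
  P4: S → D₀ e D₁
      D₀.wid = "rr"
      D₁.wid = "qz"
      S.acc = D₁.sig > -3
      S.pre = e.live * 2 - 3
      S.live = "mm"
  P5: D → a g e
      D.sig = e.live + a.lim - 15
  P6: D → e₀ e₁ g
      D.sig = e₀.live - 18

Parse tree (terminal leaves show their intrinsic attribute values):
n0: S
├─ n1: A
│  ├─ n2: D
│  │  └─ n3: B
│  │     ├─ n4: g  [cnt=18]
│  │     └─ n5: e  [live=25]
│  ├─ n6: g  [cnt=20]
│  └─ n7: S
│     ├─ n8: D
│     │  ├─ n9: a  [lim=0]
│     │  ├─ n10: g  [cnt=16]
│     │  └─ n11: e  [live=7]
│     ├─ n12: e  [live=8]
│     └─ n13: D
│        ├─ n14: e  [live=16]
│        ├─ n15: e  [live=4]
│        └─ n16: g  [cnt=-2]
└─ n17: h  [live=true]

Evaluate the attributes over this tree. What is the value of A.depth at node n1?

17

1. n1.hot = -1  [-1]
2. n2.wid = "uv"  ["uv"]
3. n3.pre = true  [true]
4. n4.cnt = 18  [terminal]
5. n5.live = 25  [terminal]
6. n3.fin = true  [true]
7. n2.sig = 24  [24]
8. n6.cnt = 20  [terminal]
9. n8.wid = "rr"  ["rr"]
10. n9.lim = 0  [terminal]
11. n10.cnt = 16  [terminal]
12. n11.live = 7  [terminal]
13. n8.sig = -8  [e.live + a.lim - 15]
14. n12.live = 8  [terminal]
15. n13.wid = "qz"  ["qz"]
16. n14.live = 16  [terminal]
17. n15.live = 4  [terminal]
18. n16.cnt = -2  [terminal]
19. n13.sig = -2  [e₀.live - 18]
20. n7.acc = true  [D₁.sig > -3]
21. n7.pre = 13  [e.live * 2 - 3]
22. n7.live = "mm"  ["mm"]
23. n1.pre = 10  [A.hot * -2 + 8]
24. n1.depth = 17  [(if S.acc then g.cnt else D.sig) - 3]
25. n17.live = true  [terminal]
26. n0.acc = true  [A.depth == 17]
27. n0.pre = 4  [A.depth - 13]
28. n0.live = "ku"  ["ku"]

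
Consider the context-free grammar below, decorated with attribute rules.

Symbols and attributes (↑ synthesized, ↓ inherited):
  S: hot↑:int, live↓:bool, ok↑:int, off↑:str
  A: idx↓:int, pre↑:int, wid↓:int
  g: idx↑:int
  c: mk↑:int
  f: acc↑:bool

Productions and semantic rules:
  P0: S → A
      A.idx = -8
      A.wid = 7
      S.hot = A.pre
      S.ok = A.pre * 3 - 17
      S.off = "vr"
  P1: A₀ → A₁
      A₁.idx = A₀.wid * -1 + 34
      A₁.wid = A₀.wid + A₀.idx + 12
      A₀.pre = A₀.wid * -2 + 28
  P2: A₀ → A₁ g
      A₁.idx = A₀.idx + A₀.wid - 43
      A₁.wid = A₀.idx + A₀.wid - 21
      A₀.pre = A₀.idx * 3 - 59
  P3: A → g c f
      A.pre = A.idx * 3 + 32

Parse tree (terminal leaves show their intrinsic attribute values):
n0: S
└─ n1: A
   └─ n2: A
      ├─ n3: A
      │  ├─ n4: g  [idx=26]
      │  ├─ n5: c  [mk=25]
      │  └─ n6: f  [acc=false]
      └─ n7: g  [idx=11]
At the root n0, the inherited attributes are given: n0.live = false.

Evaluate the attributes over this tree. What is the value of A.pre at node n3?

17

1. n0.live = false  [given at root]
2. n1.idx = -8  [-8]
3. n1.wid = 7  [7]
4. n2.idx = 27  [A₀.wid * -1 + 34]
5. n2.wid = 11  [A₀.wid + A₀.idx + 12]
6. n3.idx = -5  [A₀.idx + A₀.wid - 43]
7. n3.wid = 17  [A₀.idx + A₀.wid - 21]
8. n4.idx = 26  [terminal]
9. n5.mk = 25  [terminal]
10. n6.acc = false  [terminal]
11. n3.pre = 17  [A.idx * 3 + 32]
12. n7.idx = 11  [terminal]
13. n2.pre = 22  [A₀.idx * 3 - 59]
14. n1.pre = 14  [A₀.wid * -2 + 28]
15. n0.hot = 14  [A.pre]
16. n0.ok = 25  [A.pre * 3 - 17]
17. n0.off = "vr"  ["vr"]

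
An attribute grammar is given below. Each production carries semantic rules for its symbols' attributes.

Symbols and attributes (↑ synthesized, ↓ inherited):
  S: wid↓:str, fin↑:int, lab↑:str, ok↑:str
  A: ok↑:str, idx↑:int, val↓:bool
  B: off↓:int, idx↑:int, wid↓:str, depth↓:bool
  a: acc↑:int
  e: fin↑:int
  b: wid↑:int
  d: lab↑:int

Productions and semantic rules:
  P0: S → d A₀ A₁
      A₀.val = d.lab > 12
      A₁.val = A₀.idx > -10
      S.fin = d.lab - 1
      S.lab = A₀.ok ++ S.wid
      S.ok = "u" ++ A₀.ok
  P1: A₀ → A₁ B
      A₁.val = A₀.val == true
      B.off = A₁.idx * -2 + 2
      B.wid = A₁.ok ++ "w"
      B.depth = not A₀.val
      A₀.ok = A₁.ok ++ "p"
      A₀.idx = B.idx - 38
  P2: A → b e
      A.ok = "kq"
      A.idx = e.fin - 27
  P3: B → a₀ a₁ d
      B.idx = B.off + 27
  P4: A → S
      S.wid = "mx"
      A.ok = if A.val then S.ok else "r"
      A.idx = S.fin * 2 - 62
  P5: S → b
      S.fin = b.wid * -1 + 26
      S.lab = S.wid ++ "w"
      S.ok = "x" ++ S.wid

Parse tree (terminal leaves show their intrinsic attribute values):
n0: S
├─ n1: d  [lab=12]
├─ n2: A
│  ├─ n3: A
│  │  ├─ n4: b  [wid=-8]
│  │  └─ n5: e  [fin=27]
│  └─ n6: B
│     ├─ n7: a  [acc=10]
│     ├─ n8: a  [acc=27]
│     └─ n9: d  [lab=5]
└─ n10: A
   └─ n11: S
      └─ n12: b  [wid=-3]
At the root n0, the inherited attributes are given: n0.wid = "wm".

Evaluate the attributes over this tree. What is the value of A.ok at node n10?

1. n0.wid = "wm"  [given at root]
2. n1.lab = 12  [terminal]
3. n2.val = false  [d.lab > 12]
4. n3.val = false  [A₀.val == true]
5. n4.wid = -8  [terminal]
6. n5.fin = 27  [terminal]
7. n3.ok = "kq"  ["kq"]
8. n3.idx = 0  [e.fin - 27]
9. n6.off = 2  [A₁.idx * -2 + 2]
10. n6.wid = "kqw"  [A₁.ok ++ "w"]
11. n6.depth = true  [not A₀.val]
12. n7.acc = 10  [terminal]
13. n8.acc = 27  [terminal]
14. n9.lab = 5  [terminal]
15. n6.idx = 29  [B.off + 27]
16. n2.ok = "kqp"  [A₁.ok ++ "p"]
17. n2.idx = -9  [B.idx - 38]
18. n10.val = true  [A₀.idx > -10]
19. n11.wid = "mx"  ["mx"]
20. n12.wid = -3  [terminal]
21. n11.fin = 29  [b.wid * -1 + 26]
22. n11.lab = "mxw"  [S.wid ++ "w"]
23. n11.ok = "xmx"  ["x" ++ S.wid]
24. n10.ok = "xmx"  [if A.val then S.ok else "r"]
25. n10.idx = -4  [S.fin * 2 - 62]
26. n0.fin = 11  [d.lab - 1]
27. n0.lab = "kqpwm"  [A₀.ok ++ S.wid]
28. n0.ok = "ukqp"  ["u" ++ A₀.ok]

"xmx"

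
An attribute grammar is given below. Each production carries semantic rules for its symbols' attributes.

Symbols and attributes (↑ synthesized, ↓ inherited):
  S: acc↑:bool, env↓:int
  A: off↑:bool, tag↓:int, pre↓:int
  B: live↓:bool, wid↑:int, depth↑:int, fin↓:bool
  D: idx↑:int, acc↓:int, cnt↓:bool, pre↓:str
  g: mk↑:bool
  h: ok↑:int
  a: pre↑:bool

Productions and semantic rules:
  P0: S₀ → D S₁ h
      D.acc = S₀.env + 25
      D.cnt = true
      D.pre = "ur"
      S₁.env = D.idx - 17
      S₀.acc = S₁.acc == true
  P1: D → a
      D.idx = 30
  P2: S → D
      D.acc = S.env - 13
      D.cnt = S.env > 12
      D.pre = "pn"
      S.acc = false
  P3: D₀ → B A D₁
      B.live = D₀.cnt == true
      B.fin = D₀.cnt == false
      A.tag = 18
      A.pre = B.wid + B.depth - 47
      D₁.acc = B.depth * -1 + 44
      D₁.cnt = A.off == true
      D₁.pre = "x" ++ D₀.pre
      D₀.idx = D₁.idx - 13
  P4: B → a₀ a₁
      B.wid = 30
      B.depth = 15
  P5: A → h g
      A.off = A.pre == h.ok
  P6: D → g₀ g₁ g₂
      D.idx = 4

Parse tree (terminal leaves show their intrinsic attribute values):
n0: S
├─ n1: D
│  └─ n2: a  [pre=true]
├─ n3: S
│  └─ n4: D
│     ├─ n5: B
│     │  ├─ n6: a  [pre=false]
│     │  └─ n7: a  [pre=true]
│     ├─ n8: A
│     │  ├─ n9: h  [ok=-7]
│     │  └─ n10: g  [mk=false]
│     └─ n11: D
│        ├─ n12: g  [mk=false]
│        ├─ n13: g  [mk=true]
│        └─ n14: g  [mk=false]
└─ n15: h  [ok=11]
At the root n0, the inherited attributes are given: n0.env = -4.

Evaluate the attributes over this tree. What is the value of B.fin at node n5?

false

1. n0.env = -4  [given at root]
2. n1.acc = 21  [S₀.env + 25]
3. n1.cnt = true  [true]
4. n1.pre = "ur"  ["ur"]
5. n2.pre = true  [terminal]
6. n1.idx = 30  [30]
7. n3.env = 13  [D.idx - 17]
8. n4.acc = 0  [S.env - 13]
9. n4.cnt = true  [S.env > 12]
10. n4.pre = "pn"  ["pn"]
11. n5.live = true  [D₀.cnt == true]
12. n5.fin = false  [D₀.cnt == false]
13. n6.pre = false  [terminal]
14. n7.pre = true  [terminal]
15. n5.wid = 30  [30]
16. n5.depth = 15  [15]
17. n8.tag = 18  [18]
18. n8.pre = -2  [B.wid + B.depth - 47]
19. n9.ok = -7  [terminal]
20. n10.mk = false  [terminal]
21. n8.off = false  [A.pre == h.ok]
22. n11.acc = 29  [B.depth * -1 + 44]
23. n11.cnt = false  [A.off == true]
24. n11.pre = "xpn"  ["x" ++ D₀.pre]
25. n12.mk = false  [terminal]
26. n13.mk = true  [terminal]
27. n14.mk = false  [terminal]
28. n11.idx = 4  [4]
29. n4.idx = -9  [D₁.idx - 13]
30. n3.acc = false  [false]
31. n15.ok = 11  [terminal]
32. n0.acc = false  [S₁.acc == true]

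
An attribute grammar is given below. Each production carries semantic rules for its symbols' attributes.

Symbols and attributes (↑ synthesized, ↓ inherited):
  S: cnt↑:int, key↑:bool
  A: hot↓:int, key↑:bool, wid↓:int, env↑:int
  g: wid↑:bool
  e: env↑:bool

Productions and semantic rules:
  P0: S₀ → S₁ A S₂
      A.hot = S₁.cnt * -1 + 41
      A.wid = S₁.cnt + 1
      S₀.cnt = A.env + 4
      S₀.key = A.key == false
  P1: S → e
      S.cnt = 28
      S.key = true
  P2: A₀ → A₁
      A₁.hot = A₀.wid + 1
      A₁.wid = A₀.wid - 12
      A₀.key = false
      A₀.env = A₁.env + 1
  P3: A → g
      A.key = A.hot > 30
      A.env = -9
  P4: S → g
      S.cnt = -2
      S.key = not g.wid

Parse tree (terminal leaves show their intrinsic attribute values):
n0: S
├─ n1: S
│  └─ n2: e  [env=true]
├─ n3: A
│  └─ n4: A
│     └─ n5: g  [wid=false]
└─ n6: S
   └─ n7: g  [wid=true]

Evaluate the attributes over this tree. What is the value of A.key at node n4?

1. n2.env = true  [terminal]
2. n1.cnt = 28  [28]
3. n1.key = true  [true]
4. n3.hot = 13  [S₁.cnt * -1 + 41]
5. n3.wid = 29  [S₁.cnt + 1]
6. n4.hot = 30  [A₀.wid + 1]
7. n4.wid = 17  [A₀.wid - 12]
8. n5.wid = false  [terminal]
9. n4.key = false  [A.hot > 30]
10. n4.env = -9  [-9]
11. n3.key = false  [false]
12. n3.env = -8  [A₁.env + 1]
13. n7.wid = true  [terminal]
14. n6.cnt = -2  [-2]
15. n6.key = false  [not g.wid]
16. n0.cnt = -4  [A.env + 4]
17. n0.key = true  [A.key == false]

false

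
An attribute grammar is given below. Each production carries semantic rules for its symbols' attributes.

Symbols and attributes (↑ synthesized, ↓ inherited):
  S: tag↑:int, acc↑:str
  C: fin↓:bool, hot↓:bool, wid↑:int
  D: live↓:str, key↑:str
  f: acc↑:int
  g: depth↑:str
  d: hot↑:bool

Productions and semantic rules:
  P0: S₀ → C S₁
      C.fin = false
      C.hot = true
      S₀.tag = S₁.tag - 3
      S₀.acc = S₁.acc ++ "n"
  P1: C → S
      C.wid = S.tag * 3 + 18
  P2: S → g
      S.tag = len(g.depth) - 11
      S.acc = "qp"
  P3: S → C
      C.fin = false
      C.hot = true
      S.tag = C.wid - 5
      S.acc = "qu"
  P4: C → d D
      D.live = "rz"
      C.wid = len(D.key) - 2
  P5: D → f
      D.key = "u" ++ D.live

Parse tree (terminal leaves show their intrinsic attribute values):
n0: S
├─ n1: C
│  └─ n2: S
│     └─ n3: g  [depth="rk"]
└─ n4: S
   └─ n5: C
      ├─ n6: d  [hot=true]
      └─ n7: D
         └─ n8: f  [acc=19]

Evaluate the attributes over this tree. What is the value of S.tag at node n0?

1. n1.fin = false  [false]
2. n1.hot = true  [true]
3. n3.depth = "rk"  [terminal]
4. n2.tag = -9  [len(g.depth) - 11]
5. n2.acc = "qp"  ["qp"]
6. n1.wid = -9  [S.tag * 3 + 18]
7. n5.fin = false  [false]
8. n5.hot = true  [true]
9. n6.hot = true  [terminal]
10. n7.live = "rz"  ["rz"]
11. n8.acc = 19  [terminal]
12. n7.key = "urz"  ["u" ++ D.live]
13. n5.wid = 1  [len(D.key) - 2]
14. n4.tag = -4  [C.wid - 5]
15. n4.acc = "qu"  ["qu"]
16. n0.tag = -7  [S₁.tag - 3]
17. n0.acc = "qun"  [S₁.acc ++ "n"]

-7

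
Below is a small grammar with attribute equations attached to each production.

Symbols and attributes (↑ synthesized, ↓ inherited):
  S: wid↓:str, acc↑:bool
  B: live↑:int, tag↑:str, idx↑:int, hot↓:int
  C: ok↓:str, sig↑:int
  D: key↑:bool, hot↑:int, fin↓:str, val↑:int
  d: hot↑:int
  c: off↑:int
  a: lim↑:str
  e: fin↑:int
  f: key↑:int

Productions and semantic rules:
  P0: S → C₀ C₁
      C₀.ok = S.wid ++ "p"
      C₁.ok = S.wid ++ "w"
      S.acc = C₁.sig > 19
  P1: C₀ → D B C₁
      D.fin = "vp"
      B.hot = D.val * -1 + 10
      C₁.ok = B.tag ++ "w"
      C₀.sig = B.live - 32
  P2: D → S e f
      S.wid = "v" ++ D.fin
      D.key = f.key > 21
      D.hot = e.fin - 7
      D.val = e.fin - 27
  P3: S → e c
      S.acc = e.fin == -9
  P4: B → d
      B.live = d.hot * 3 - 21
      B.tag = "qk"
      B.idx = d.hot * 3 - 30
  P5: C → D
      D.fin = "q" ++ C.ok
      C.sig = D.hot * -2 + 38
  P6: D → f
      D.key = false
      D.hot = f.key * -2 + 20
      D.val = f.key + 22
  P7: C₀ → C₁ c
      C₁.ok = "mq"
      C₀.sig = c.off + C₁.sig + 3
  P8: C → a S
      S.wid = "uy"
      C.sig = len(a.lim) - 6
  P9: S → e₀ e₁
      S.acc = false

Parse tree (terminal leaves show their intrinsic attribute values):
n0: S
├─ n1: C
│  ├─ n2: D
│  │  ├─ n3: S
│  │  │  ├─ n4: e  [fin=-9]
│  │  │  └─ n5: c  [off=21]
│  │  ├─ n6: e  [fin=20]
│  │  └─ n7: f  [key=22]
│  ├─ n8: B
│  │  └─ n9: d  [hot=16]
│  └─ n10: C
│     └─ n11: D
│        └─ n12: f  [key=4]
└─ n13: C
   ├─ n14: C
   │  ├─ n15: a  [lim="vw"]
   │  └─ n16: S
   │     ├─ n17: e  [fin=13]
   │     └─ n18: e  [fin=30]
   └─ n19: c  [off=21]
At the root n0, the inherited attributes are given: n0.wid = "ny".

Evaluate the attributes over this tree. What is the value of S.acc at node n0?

1. n0.wid = "ny"  [given at root]
2. n1.ok = "nyp"  [S.wid ++ "p"]
3. n2.fin = "vp"  ["vp"]
4. n3.wid = "vvp"  ["v" ++ D.fin]
5. n4.fin = -9  [terminal]
6. n5.off = 21  [terminal]
7. n3.acc = true  [e.fin == -9]
8. n6.fin = 20  [terminal]
9. n7.key = 22  [terminal]
10. n2.key = true  [f.key > 21]
11. n2.hot = 13  [e.fin - 7]
12. n2.val = -7  [e.fin - 27]
13. n8.hot = 17  [D.val * -1 + 10]
14. n9.hot = 16  [terminal]
15. n8.live = 27  [d.hot * 3 - 21]
16. n8.tag = "qk"  ["qk"]
17. n8.idx = 18  [d.hot * 3 - 30]
18. n10.ok = "qkw"  [B.tag ++ "w"]
19. n11.fin = "qqkw"  ["q" ++ C.ok]
20. n12.key = 4  [terminal]
21. n11.key = false  [false]
22. n11.hot = 12  [f.key * -2 + 20]
23. n11.val = 26  [f.key + 22]
24. n10.sig = 14  [D.hot * -2 + 38]
25. n1.sig = -5  [B.live - 32]
26. n13.ok = "nyw"  [S.wid ++ "w"]
27. n14.ok = "mq"  ["mq"]
28. n15.lim = "vw"  [terminal]
29. n16.wid = "uy"  ["uy"]
30. n17.fin = 13  [terminal]
31. n18.fin = 30  [terminal]
32. n16.acc = false  [false]
33. n14.sig = -4  [len(a.lim) - 6]
34. n19.off = 21  [terminal]
35. n13.sig = 20  [c.off + C₁.sig + 3]
36. n0.acc = true  [C₁.sig > 19]

true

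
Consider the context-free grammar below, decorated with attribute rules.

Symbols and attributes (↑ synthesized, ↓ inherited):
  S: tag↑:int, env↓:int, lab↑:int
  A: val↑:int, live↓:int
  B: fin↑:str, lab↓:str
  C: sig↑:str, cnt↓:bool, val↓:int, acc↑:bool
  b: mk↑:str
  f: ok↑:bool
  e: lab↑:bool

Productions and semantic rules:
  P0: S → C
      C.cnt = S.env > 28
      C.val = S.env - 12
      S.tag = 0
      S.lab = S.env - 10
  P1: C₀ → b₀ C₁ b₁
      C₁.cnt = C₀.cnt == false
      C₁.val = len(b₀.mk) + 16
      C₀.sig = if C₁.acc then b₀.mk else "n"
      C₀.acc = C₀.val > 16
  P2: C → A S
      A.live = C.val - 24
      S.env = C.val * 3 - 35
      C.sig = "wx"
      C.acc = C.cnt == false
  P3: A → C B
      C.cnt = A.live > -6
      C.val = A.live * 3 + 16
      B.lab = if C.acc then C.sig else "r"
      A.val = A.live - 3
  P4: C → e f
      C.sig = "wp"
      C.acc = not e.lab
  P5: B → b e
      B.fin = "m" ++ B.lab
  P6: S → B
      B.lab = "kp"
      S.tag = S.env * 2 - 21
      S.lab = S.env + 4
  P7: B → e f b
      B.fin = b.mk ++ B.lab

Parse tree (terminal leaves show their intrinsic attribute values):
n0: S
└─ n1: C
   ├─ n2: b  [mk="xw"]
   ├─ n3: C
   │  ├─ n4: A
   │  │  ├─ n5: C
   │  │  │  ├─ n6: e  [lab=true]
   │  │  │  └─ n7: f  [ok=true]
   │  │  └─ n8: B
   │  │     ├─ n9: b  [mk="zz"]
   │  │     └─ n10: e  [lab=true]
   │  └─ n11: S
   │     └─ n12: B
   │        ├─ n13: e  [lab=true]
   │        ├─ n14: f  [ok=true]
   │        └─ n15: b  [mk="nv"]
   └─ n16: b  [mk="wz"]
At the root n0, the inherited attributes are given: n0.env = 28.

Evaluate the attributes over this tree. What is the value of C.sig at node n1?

1. n0.env = 28  [given at root]
2. n1.cnt = false  [S.env > 28]
3. n1.val = 16  [S.env - 12]
4. n2.mk = "xw"  [terminal]
5. n3.cnt = true  [C₀.cnt == false]
6. n3.val = 18  [len(b₀.mk) + 16]
7. n4.live = -6  [C.val - 24]
8. n5.cnt = false  [A.live > -6]
9. n5.val = -2  [A.live * 3 + 16]
10. n6.lab = true  [terminal]
11. n7.ok = true  [terminal]
12. n5.sig = "wp"  ["wp"]
13. n5.acc = false  [not e.lab]
14. n8.lab = "r"  [if C.acc then C.sig else "r"]
15. n9.mk = "zz"  [terminal]
16. n10.lab = true  [terminal]
17. n8.fin = "mr"  ["m" ++ B.lab]
18. n4.val = -9  [A.live - 3]
19. n11.env = 19  [C.val * 3 - 35]
20. n12.lab = "kp"  ["kp"]
21. n13.lab = true  [terminal]
22. n14.ok = true  [terminal]
23. n15.mk = "nv"  [terminal]
24. n12.fin = "nvkp"  [b.mk ++ B.lab]
25. n11.tag = 17  [S.env * 2 - 21]
26. n11.lab = 23  [S.env + 4]
27. n3.sig = "wx"  ["wx"]
28. n3.acc = false  [C.cnt == false]
29. n16.mk = "wz"  [terminal]
30. n1.sig = "n"  [if C₁.acc then b₀.mk else "n"]
31. n1.acc = false  [C₀.val > 16]
32. n0.tag = 0  [0]
33. n0.lab = 18  [S.env - 10]

"n"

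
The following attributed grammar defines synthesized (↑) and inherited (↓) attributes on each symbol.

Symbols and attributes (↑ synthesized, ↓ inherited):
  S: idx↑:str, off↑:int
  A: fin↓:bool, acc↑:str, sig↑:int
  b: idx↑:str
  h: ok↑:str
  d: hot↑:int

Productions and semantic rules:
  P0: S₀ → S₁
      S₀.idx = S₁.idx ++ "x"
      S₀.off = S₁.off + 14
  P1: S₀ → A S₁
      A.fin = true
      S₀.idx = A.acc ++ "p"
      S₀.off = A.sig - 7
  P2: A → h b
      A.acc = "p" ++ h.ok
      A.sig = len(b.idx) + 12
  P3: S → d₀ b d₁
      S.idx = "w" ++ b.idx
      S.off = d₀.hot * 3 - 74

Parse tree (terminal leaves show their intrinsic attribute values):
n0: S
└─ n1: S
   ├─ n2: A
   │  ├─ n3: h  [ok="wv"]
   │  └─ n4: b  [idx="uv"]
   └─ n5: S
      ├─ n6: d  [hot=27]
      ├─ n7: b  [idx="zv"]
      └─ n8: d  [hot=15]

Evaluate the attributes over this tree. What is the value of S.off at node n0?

21

1. n2.fin = true  [true]
2. n3.ok = "wv"  [terminal]
3. n4.idx = "uv"  [terminal]
4. n2.acc = "pwv"  ["p" ++ h.ok]
5. n2.sig = 14  [len(b.idx) + 12]
6. n6.hot = 27  [terminal]
7. n7.idx = "zv"  [terminal]
8. n8.hot = 15  [terminal]
9. n5.idx = "wzv"  ["w" ++ b.idx]
10. n5.off = 7  [d₀.hot * 3 - 74]
11. n1.idx = "pwvp"  [A.acc ++ "p"]
12. n1.off = 7  [A.sig - 7]
13. n0.idx = "pwvpx"  [S₁.idx ++ "x"]
14. n0.off = 21  [S₁.off + 14]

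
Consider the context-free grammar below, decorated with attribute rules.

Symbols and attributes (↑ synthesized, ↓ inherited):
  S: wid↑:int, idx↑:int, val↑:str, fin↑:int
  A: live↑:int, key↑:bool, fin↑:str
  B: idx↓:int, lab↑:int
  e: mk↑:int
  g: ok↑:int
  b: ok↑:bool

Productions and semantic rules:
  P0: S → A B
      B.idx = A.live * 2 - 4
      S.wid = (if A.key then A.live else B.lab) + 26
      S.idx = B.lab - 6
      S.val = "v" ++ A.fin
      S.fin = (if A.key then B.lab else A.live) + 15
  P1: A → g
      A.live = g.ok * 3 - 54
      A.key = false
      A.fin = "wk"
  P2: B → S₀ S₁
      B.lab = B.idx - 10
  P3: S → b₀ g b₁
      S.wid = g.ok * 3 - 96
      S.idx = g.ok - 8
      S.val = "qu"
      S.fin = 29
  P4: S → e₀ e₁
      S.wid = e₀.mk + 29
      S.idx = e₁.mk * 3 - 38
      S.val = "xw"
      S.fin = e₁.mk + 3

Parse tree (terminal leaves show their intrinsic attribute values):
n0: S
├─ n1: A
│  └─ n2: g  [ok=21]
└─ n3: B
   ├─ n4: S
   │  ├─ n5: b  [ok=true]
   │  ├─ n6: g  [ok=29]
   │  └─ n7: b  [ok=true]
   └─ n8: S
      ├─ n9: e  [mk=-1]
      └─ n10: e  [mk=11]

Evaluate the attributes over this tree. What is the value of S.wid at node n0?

30

1. n2.ok = 21  [terminal]
2. n1.live = 9  [g.ok * 3 - 54]
3. n1.key = false  [false]
4. n1.fin = "wk"  ["wk"]
5. n3.idx = 14  [A.live * 2 - 4]
6. n5.ok = true  [terminal]
7. n6.ok = 29  [terminal]
8. n7.ok = true  [terminal]
9. n4.wid = -9  [g.ok * 3 - 96]
10. n4.idx = 21  [g.ok - 8]
11. n4.val = "qu"  ["qu"]
12. n4.fin = 29  [29]
13. n9.mk = -1  [terminal]
14. n10.mk = 11  [terminal]
15. n8.wid = 28  [e₀.mk + 29]
16. n8.idx = -5  [e₁.mk * 3 - 38]
17. n8.val = "xw"  ["xw"]
18. n8.fin = 14  [e₁.mk + 3]
19. n3.lab = 4  [B.idx - 10]
20. n0.wid = 30  [(if A.key then A.live else B.lab) + 26]
21. n0.idx = -2  [B.lab - 6]
22. n0.val = "vwk"  ["v" ++ A.fin]
23. n0.fin = 24  [(if A.key then B.lab else A.live) + 15]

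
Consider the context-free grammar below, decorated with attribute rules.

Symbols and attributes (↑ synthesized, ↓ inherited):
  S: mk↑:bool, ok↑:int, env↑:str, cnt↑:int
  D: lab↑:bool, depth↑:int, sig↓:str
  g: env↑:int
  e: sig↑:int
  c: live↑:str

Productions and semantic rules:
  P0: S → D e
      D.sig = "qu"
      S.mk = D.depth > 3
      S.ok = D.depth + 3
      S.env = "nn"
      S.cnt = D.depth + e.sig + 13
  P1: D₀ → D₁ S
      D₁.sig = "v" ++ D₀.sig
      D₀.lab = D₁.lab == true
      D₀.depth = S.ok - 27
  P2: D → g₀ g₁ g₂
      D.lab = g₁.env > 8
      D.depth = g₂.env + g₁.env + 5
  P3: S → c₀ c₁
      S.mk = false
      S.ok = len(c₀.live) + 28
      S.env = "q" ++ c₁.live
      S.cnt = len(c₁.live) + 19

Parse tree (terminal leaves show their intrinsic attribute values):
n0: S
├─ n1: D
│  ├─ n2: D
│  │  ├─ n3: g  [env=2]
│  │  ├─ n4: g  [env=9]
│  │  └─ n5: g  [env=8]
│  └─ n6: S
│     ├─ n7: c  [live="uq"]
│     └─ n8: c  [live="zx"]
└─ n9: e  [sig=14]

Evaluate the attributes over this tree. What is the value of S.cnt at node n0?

1. n1.sig = "qu"  ["qu"]
2. n2.sig = "vqu"  ["v" ++ D₀.sig]
3. n3.env = 2  [terminal]
4. n4.env = 9  [terminal]
5. n5.env = 8  [terminal]
6. n2.lab = true  [g₁.env > 8]
7. n2.depth = 22  [g₂.env + g₁.env + 5]
8. n7.live = "uq"  [terminal]
9. n8.live = "zx"  [terminal]
10. n6.mk = false  [false]
11. n6.ok = 30  [len(c₀.live) + 28]
12. n6.env = "qzx"  ["q" ++ c₁.live]
13. n6.cnt = 21  [len(c₁.live) + 19]
14. n1.lab = true  [D₁.lab == true]
15. n1.depth = 3  [S.ok - 27]
16. n9.sig = 14  [terminal]
17. n0.mk = false  [D.depth > 3]
18. n0.ok = 6  [D.depth + 3]
19. n0.env = "nn"  ["nn"]
20. n0.cnt = 30  [D.depth + e.sig + 13]

30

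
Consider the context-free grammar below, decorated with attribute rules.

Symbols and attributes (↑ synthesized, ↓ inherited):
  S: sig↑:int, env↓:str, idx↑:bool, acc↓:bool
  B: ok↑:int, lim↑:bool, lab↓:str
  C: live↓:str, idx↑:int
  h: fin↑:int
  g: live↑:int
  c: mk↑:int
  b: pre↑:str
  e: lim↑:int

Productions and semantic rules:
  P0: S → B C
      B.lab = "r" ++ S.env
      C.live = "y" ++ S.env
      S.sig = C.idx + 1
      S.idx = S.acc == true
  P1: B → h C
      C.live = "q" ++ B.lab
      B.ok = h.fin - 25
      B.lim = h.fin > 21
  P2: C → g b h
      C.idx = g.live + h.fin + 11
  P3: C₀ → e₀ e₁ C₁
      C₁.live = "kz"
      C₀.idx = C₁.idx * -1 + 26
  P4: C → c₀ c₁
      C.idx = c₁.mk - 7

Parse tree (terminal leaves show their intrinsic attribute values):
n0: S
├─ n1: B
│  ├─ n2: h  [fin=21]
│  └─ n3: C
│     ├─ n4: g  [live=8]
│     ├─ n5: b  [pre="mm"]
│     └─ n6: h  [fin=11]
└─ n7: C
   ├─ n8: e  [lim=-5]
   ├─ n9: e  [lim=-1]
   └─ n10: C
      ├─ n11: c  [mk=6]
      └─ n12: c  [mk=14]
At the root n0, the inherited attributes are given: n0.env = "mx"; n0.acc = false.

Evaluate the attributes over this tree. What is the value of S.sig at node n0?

1. n0.env = "mx"  [given at root]
2. n0.acc = false  [given at root]
3. n1.lab = "rmx"  ["r" ++ S.env]
4. n2.fin = 21  [terminal]
5. n3.live = "qrmx"  ["q" ++ B.lab]
6. n4.live = 8  [terminal]
7. n5.pre = "mm"  [terminal]
8. n6.fin = 11  [terminal]
9. n3.idx = 30  [g.live + h.fin + 11]
10. n1.ok = -4  [h.fin - 25]
11. n1.lim = false  [h.fin > 21]
12. n7.live = "ymx"  ["y" ++ S.env]
13. n8.lim = -5  [terminal]
14. n9.lim = -1  [terminal]
15. n10.live = "kz"  ["kz"]
16. n11.mk = 6  [terminal]
17. n12.mk = 14  [terminal]
18. n10.idx = 7  [c₁.mk - 7]
19. n7.idx = 19  [C₁.idx * -1 + 26]
20. n0.sig = 20  [C.idx + 1]
21. n0.idx = false  [S.acc == true]

20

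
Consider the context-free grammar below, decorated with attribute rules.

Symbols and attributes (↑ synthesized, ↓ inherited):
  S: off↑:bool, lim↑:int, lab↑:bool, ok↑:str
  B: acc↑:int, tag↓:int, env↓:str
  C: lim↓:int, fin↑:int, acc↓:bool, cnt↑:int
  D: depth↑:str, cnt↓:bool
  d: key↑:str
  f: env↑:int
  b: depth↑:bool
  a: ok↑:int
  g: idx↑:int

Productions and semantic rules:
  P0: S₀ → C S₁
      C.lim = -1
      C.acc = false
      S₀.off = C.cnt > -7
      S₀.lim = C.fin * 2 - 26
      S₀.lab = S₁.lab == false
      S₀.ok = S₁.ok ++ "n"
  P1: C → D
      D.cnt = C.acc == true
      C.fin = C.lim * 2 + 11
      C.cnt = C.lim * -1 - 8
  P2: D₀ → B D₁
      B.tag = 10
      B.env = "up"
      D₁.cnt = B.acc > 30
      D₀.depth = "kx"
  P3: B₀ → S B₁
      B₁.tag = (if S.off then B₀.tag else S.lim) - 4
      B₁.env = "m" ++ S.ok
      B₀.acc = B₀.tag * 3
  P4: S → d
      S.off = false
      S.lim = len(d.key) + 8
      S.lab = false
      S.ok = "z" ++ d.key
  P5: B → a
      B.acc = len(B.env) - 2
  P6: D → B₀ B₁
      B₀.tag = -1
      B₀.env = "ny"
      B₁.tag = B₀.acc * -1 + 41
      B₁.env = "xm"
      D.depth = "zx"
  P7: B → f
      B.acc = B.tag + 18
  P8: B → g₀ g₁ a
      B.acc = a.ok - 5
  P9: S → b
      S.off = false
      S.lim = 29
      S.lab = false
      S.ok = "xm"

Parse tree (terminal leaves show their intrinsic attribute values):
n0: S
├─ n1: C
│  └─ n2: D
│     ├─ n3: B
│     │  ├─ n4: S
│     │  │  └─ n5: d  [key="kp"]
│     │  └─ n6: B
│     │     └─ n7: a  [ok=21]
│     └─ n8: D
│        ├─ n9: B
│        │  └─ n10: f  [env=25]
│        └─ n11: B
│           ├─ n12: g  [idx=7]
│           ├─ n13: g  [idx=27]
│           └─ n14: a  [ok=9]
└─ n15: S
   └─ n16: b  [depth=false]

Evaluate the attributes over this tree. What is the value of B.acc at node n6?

2

1. n1.lim = -1  [-1]
2. n1.acc = false  [false]
3. n2.cnt = false  [C.acc == true]
4. n3.tag = 10  [10]
5. n3.env = "up"  ["up"]
6. n5.key = "kp"  [terminal]
7. n4.off = false  [false]
8. n4.lim = 10  [len(d.key) + 8]
9. n4.lab = false  [false]
10. n4.ok = "zkp"  ["z" ++ d.key]
11. n6.tag = 6  [(if S.off then B₀.tag else S.lim) - 4]
12. n6.env = "mzkp"  ["m" ++ S.ok]
13. n7.ok = 21  [terminal]
14. n6.acc = 2  [len(B.env) - 2]
15. n3.acc = 30  [B₀.tag * 3]
16. n8.cnt = false  [B.acc > 30]
17. n9.tag = -1  [-1]
18. n9.env = "ny"  ["ny"]
19. n10.env = 25  [terminal]
20. n9.acc = 17  [B.tag + 18]
21. n11.tag = 24  [B₀.acc * -1 + 41]
22. n11.env = "xm"  ["xm"]
23. n12.idx = 7  [terminal]
24. n13.idx = 27  [terminal]
25. n14.ok = 9  [terminal]
26. n11.acc = 4  [a.ok - 5]
27. n8.depth = "zx"  ["zx"]
28. n2.depth = "kx"  ["kx"]
29. n1.fin = 9  [C.lim * 2 + 11]
30. n1.cnt = -7  [C.lim * -1 - 8]
31. n16.depth = false  [terminal]
32. n15.off = false  [false]
33. n15.lim = 29  [29]
34. n15.lab = false  [false]
35. n15.ok = "xm"  ["xm"]
36. n0.off = false  [C.cnt > -7]
37. n0.lim = -8  [C.fin * 2 - 26]
38. n0.lab = true  [S₁.lab == false]
39. n0.ok = "xmn"  [S₁.ok ++ "n"]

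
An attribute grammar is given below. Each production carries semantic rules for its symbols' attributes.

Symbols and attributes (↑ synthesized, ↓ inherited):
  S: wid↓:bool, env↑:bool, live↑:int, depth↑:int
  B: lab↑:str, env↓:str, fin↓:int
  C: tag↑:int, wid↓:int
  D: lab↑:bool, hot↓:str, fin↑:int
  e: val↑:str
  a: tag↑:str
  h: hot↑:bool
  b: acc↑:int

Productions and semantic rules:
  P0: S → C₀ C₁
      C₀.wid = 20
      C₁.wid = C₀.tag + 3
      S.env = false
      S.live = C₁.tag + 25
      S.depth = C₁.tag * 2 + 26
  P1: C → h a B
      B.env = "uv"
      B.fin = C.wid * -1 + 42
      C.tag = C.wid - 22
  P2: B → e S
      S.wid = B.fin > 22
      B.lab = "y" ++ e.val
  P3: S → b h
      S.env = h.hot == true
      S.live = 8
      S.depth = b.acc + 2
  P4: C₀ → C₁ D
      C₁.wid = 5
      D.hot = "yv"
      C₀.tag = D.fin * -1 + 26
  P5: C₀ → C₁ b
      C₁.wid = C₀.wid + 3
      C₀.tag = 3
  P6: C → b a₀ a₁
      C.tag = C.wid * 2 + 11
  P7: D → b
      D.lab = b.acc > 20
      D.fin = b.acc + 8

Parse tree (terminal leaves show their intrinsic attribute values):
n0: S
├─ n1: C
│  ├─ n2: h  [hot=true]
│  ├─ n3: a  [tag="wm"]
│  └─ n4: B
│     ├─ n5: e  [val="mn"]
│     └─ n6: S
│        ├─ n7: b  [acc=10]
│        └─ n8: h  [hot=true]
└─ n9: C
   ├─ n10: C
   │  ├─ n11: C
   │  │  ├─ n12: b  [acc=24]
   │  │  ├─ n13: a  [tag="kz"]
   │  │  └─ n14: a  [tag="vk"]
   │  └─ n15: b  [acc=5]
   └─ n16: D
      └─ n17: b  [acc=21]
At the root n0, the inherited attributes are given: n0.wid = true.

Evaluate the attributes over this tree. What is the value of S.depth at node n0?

20

1. n0.wid = true  [given at root]
2. n1.wid = 20  [20]
3. n2.hot = true  [terminal]
4. n3.tag = "wm"  [terminal]
5. n4.env = "uv"  ["uv"]
6. n4.fin = 22  [C.wid * -1 + 42]
7. n5.val = "mn"  [terminal]
8. n6.wid = false  [B.fin > 22]
9. n7.acc = 10  [terminal]
10. n8.hot = true  [terminal]
11. n6.env = true  [h.hot == true]
12. n6.live = 8  [8]
13. n6.depth = 12  [b.acc + 2]
14. n4.lab = "ymn"  ["y" ++ e.val]
15. n1.tag = -2  [C.wid - 22]
16. n9.wid = 1  [C₀.tag + 3]
17. n10.wid = 5  [5]
18. n11.wid = 8  [C₀.wid + 3]
19. n12.acc = 24  [terminal]
20. n13.tag = "kz"  [terminal]
21. n14.tag = "vk"  [terminal]
22. n11.tag = 27  [C.wid * 2 + 11]
23. n15.acc = 5  [terminal]
24. n10.tag = 3  [3]
25. n16.hot = "yv"  ["yv"]
26. n17.acc = 21  [terminal]
27. n16.lab = true  [b.acc > 20]
28. n16.fin = 29  [b.acc + 8]
29. n9.tag = -3  [D.fin * -1 + 26]
30. n0.env = false  [false]
31. n0.live = 22  [C₁.tag + 25]
32. n0.depth = 20  [C₁.tag * 2 + 26]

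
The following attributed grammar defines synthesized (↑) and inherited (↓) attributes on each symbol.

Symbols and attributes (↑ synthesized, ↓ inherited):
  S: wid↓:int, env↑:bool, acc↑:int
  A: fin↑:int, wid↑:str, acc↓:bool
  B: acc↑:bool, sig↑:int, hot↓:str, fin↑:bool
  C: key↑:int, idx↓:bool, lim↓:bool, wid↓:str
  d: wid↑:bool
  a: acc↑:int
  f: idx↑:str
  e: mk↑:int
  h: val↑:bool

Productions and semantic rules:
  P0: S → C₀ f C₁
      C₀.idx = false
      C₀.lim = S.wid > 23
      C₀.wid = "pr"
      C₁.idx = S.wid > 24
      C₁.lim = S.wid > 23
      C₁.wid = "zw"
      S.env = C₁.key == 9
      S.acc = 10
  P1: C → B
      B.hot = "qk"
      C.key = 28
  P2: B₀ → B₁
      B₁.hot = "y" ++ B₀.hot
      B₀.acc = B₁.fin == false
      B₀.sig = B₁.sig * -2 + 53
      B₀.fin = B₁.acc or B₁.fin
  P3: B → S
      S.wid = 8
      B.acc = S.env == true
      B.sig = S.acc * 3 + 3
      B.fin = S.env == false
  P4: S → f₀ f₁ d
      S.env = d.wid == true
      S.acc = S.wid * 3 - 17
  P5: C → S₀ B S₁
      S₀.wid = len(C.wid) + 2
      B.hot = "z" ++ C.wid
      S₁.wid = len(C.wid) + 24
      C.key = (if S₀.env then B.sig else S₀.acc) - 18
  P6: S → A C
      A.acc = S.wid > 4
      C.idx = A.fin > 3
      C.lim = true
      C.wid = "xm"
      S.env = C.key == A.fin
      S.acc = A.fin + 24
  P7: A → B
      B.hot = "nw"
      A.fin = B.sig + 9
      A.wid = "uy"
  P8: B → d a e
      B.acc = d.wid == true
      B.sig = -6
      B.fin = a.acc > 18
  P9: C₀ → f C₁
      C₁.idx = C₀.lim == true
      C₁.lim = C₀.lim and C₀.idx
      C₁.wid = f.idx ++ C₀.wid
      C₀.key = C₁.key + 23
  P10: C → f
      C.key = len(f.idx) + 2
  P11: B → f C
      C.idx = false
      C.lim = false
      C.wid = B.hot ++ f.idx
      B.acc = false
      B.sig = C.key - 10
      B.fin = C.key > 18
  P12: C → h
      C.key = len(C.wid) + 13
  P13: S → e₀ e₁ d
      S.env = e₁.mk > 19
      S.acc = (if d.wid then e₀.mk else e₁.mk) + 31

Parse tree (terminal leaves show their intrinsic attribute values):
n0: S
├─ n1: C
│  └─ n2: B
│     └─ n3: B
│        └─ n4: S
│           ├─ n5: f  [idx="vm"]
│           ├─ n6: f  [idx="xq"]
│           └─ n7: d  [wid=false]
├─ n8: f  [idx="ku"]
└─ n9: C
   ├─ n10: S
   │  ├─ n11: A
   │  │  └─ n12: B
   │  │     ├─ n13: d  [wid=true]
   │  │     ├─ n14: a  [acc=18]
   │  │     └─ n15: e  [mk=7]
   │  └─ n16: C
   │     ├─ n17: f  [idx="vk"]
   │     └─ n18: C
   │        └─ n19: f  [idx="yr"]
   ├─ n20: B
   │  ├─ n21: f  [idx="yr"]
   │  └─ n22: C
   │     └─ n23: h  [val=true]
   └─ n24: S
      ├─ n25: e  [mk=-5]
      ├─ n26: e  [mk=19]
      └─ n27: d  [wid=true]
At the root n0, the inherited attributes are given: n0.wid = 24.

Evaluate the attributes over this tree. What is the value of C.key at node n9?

9

1. n0.wid = 24  [given at root]
2. n1.idx = false  [false]
3. n1.lim = true  [S.wid > 23]
4. n1.wid = "pr"  ["pr"]
5. n2.hot = "qk"  ["qk"]
6. n3.hot = "yqk"  ["y" ++ B₀.hot]
7. n4.wid = 8  [8]
8. n5.idx = "vm"  [terminal]
9. n6.idx = "xq"  [terminal]
10. n7.wid = false  [terminal]
11. n4.env = false  [d.wid == true]
12. n4.acc = 7  [S.wid * 3 - 17]
13. n3.acc = false  [S.env == true]
14. n3.sig = 24  [S.acc * 3 + 3]
15. n3.fin = true  [S.env == false]
16. n2.acc = false  [B₁.fin == false]
17. n2.sig = 5  [B₁.sig * -2 + 53]
18. n2.fin = true  [B₁.acc or B₁.fin]
19. n1.key = 28  [28]
20. n8.idx = "ku"  [terminal]
21. n9.idx = false  [S.wid > 24]
22. n9.lim = true  [S.wid > 23]
23. n9.wid = "zw"  ["zw"]
24. n10.wid = 4  [len(C.wid) + 2]
25. n11.acc = false  [S.wid > 4]
26. n12.hot = "nw"  ["nw"]
27. n13.wid = true  [terminal]
28. n14.acc = 18  [terminal]
29. n15.mk = 7  [terminal]
30. n12.acc = true  [d.wid == true]
31. n12.sig = -6  [-6]
32. n12.fin = false  [a.acc > 18]
33. n11.fin = 3  [B.sig + 9]
34. n11.wid = "uy"  ["uy"]
35. n16.idx = false  [A.fin > 3]
36. n16.lim = true  [true]
37. n16.wid = "xm"  ["xm"]
38. n17.idx = "vk"  [terminal]
39. n18.idx = true  [C₀.lim == true]
40. n18.lim = false  [C₀.lim and C₀.idx]
41. n18.wid = "vkxm"  [f.idx ++ C₀.wid]
42. n19.idx = "yr"  [terminal]
43. n18.key = 4  [len(f.idx) + 2]
44. n16.key = 27  [C₁.key + 23]
45. n10.env = false  [C.key == A.fin]
46. n10.acc = 27  [A.fin + 24]
47. n20.hot = "zzw"  ["z" ++ C.wid]
48. n21.idx = "yr"  [terminal]
49. n22.idx = false  [false]
50. n22.lim = false  [false]
51. n22.wid = "zzwyr"  [B.hot ++ f.idx]
52. n23.val = true  [terminal]
53. n22.key = 18  [len(C.wid) + 13]
54. n20.acc = false  [false]
55. n20.sig = 8  [C.key - 10]
56. n20.fin = false  [C.key > 18]
57. n24.wid = 26  [len(C.wid) + 24]
58. n25.mk = -5  [terminal]
59. n26.mk = 19  [terminal]
60. n27.wid = true  [terminal]
61. n24.env = false  [e₁.mk > 19]
62. n24.acc = 26  [(if d.wid then e₀.mk else e₁.mk) + 31]
63. n9.key = 9  [(if S₀.env then B.sig else S₀.acc) - 18]
64. n0.env = true  [C₁.key == 9]
65. n0.acc = 10  [10]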